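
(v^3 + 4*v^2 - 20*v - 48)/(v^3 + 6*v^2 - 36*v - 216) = (v^2 - 2*v - 8)/(v^2 - 36)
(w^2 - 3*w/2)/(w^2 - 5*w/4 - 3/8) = 4*w/(4*w + 1)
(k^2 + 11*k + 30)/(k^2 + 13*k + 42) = (k + 5)/(k + 7)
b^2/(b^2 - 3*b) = b/(b - 3)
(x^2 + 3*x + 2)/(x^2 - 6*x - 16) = (x + 1)/(x - 8)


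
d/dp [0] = 0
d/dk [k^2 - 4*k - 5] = 2*k - 4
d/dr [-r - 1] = -1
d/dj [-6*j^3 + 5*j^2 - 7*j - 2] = -18*j^2 + 10*j - 7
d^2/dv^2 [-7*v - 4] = 0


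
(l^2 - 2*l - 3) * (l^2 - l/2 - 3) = l^4 - 5*l^3/2 - 5*l^2 + 15*l/2 + 9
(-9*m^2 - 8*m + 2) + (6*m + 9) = -9*m^2 - 2*m + 11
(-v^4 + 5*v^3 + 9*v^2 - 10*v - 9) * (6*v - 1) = -6*v^5 + 31*v^4 + 49*v^3 - 69*v^2 - 44*v + 9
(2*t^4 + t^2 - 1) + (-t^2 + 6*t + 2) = 2*t^4 + 6*t + 1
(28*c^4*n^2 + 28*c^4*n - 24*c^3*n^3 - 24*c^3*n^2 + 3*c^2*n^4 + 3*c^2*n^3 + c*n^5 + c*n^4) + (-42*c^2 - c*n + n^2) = 28*c^4*n^2 + 28*c^4*n - 24*c^3*n^3 - 24*c^3*n^2 + 3*c^2*n^4 + 3*c^2*n^3 - 42*c^2 + c*n^5 + c*n^4 - c*n + n^2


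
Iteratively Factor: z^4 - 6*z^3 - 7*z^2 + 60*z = (z - 4)*(z^3 - 2*z^2 - 15*z) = (z - 5)*(z - 4)*(z^2 + 3*z) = z*(z - 5)*(z - 4)*(z + 3)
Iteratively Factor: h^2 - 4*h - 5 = (h + 1)*(h - 5)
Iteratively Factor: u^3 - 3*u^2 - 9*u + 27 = (u - 3)*(u^2 - 9) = (u - 3)*(u + 3)*(u - 3)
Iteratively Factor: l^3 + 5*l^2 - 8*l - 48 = (l + 4)*(l^2 + l - 12) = (l + 4)^2*(l - 3)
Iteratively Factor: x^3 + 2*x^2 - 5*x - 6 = (x + 1)*(x^2 + x - 6) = (x - 2)*(x + 1)*(x + 3)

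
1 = 1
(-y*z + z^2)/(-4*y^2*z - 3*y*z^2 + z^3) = (y - z)/(4*y^2 + 3*y*z - z^2)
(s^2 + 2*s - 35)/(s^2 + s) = (s^2 + 2*s - 35)/(s*(s + 1))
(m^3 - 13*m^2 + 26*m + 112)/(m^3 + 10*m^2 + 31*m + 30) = (m^2 - 15*m + 56)/(m^2 + 8*m + 15)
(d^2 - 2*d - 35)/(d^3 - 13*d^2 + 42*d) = (d + 5)/(d*(d - 6))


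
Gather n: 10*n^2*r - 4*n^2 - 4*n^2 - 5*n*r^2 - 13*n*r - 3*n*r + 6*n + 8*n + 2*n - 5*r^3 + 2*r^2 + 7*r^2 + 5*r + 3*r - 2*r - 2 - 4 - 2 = n^2*(10*r - 8) + n*(-5*r^2 - 16*r + 16) - 5*r^3 + 9*r^2 + 6*r - 8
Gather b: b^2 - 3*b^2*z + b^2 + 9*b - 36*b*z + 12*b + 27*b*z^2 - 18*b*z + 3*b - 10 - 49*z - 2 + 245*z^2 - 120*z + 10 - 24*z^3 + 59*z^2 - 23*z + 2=b^2*(2 - 3*z) + b*(27*z^2 - 54*z + 24) - 24*z^3 + 304*z^2 - 192*z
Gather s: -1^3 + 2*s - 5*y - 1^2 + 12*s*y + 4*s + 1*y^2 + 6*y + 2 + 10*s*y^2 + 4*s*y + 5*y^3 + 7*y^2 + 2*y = s*(10*y^2 + 16*y + 6) + 5*y^3 + 8*y^2 + 3*y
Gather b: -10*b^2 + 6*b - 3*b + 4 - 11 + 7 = -10*b^2 + 3*b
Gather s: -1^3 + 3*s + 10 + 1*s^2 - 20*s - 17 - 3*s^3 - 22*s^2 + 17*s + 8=-3*s^3 - 21*s^2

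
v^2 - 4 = (v - 2)*(v + 2)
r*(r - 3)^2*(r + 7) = r^4 + r^3 - 33*r^2 + 63*r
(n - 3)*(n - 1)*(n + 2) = n^3 - 2*n^2 - 5*n + 6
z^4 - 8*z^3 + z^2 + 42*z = z*(z - 7)*(z - 3)*(z + 2)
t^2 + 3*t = t*(t + 3)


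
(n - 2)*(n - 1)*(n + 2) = n^3 - n^2 - 4*n + 4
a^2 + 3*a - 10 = (a - 2)*(a + 5)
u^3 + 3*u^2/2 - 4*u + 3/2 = (u - 1)*(u - 1/2)*(u + 3)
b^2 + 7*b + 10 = (b + 2)*(b + 5)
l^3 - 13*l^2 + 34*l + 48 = (l - 8)*(l - 6)*(l + 1)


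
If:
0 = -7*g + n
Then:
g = n/7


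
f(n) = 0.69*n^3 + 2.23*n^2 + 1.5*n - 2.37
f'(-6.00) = 49.26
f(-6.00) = -80.13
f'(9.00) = 209.31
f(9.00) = 694.77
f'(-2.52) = 3.41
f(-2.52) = -3.03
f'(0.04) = 1.68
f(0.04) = -2.31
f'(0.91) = 7.27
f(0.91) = 1.36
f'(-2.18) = 1.61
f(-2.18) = -2.19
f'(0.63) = 5.13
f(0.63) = -0.37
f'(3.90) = 50.38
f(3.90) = 78.33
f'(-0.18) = 0.76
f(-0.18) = -2.57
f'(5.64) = 92.50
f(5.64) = 200.82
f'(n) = 2.07*n^2 + 4.46*n + 1.5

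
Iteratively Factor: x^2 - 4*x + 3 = (x - 3)*(x - 1)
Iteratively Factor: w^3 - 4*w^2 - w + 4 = (w - 4)*(w^2 - 1) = (w - 4)*(w + 1)*(w - 1)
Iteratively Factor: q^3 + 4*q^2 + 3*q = (q + 3)*(q^2 + q) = (q + 1)*(q + 3)*(q)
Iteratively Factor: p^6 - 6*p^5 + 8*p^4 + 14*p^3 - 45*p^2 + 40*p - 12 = (p - 1)*(p^5 - 5*p^4 + 3*p^3 + 17*p^2 - 28*p + 12) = (p - 1)^2*(p^4 - 4*p^3 - p^2 + 16*p - 12) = (p - 3)*(p - 1)^2*(p^3 - p^2 - 4*p + 4) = (p - 3)*(p - 1)^3*(p^2 - 4) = (p - 3)*(p - 2)*(p - 1)^3*(p + 2)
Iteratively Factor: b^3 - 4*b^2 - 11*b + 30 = (b + 3)*(b^2 - 7*b + 10) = (b - 5)*(b + 3)*(b - 2)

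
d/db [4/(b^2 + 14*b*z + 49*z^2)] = 8*(-b - 7*z)/(b^2 + 14*b*z + 49*z^2)^2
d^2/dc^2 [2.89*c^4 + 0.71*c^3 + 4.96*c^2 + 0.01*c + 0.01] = 34.68*c^2 + 4.26*c + 9.92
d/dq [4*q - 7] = 4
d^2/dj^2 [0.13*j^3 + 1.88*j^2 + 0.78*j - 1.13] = 0.78*j + 3.76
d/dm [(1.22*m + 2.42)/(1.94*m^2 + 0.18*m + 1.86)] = (-2.3668*m^2 - 9.3896*m + 1.8336)/(3.7636*m^4 + 0.6984*m^3 + 7.2492*m^2 + 0.6696*m + 3.4596)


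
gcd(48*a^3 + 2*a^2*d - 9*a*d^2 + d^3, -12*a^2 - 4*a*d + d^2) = 2*a + d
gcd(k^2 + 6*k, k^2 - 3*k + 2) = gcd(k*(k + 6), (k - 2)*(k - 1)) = 1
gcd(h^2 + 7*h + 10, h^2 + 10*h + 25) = h + 5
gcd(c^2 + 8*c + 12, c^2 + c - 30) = c + 6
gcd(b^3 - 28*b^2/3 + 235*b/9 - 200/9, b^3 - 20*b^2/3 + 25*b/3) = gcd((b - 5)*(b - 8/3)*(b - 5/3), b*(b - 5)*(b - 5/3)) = b^2 - 20*b/3 + 25/3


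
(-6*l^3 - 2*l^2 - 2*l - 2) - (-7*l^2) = -6*l^3 + 5*l^2 - 2*l - 2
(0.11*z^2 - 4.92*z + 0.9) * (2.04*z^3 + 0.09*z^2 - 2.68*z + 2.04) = 0.2244*z^5 - 10.0269*z^4 + 1.0984*z^3 + 13.491*z^2 - 12.4488*z + 1.836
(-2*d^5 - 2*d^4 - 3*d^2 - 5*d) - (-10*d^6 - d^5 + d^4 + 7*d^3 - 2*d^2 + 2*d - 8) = 10*d^6 - d^5 - 3*d^4 - 7*d^3 - d^2 - 7*d + 8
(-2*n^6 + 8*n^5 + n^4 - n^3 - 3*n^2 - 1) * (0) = 0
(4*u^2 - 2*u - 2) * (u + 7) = 4*u^3 + 26*u^2 - 16*u - 14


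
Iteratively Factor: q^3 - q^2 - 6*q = (q - 3)*(q^2 + 2*q) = (q - 3)*(q + 2)*(q)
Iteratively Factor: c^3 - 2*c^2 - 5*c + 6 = (c + 2)*(c^2 - 4*c + 3) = (c - 3)*(c + 2)*(c - 1)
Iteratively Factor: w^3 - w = (w + 1)*(w^2 - w) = w*(w + 1)*(w - 1)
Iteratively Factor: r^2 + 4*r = (r)*(r + 4)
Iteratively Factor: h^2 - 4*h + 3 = (h - 3)*(h - 1)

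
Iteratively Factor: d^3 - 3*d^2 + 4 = (d - 2)*(d^2 - d - 2) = (d - 2)^2*(d + 1)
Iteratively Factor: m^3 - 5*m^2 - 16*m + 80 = (m - 5)*(m^2 - 16) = (m - 5)*(m - 4)*(m + 4)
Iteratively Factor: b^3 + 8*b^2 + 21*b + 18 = (b + 3)*(b^2 + 5*b + 6) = (b + 3)^2*(b + 2)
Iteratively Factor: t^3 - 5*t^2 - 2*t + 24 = (t - 3)*(t^2 - 2*t - 8) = (t - 4)*(t - 3)*(t + 2)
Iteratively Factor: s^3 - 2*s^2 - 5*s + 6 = (s + 2)*(s^2 - 4*s + 3) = (s - 1)*(s + 2)*(s - 3)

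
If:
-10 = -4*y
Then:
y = 5/2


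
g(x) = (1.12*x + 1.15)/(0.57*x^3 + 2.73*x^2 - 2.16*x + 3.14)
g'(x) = (1.12*x + 1.15)*(-1.71*x^2 - 5.46*x + 2.16)/(0.57*x^3 + 2.73*x^2 - 2.16*x + 3.14)^2 + 1.12/(0.57*x^3 + 2.73*x^2 - 2.16*x + 3.14) = (-1.2768*x^3 - 5.0241*x^2 - 6.279*x + 6.0008)/(0.3249*x^6 + 3.1122*x^5 + 4.9905*x^4 - 8.214*x^3 + 21.81*x^2 - 13.5648*x + 9.8596)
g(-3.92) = -0.17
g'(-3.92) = 0.08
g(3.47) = 0.10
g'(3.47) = -0.05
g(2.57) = 0.16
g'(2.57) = -0.10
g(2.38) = 0.18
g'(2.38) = -0.12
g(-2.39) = -0.09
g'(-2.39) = 0.04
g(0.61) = 0.62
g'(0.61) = 0.00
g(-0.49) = 0.13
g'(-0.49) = 0.35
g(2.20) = 0.20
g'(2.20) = -0.15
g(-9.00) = 0.05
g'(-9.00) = 0.02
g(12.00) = 0.01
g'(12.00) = -0.00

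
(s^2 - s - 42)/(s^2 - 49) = (s + 6)/(s + 7)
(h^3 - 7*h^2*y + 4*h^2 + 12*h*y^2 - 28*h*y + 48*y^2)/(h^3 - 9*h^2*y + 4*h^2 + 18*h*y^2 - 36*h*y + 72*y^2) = (-h + 4*y)/(-h + 6*y)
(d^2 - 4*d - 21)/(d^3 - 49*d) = (d + 3)/(d*(d + 7))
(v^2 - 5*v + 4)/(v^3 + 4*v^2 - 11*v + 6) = (v - 4)/(v^2 + 5*v - 6)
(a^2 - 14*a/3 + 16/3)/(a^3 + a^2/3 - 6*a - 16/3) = (a - 2)/(a^2 + 3*a + 2)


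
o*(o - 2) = o^2 - 2*o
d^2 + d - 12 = (d - 3)*(d + 4)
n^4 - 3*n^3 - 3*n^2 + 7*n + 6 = (n - 3)*(n - 2)*(n + 1)^2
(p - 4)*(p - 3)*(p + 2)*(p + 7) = p^4 + 2*p^3 - 37*p^2 + 10*p + 168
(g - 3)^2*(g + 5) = g^3 - g^2 - 21*g + 45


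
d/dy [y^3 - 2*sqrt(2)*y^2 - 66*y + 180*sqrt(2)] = 3*y^2 - 4*sqrt(2)*y - 66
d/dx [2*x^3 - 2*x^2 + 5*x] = 6*x^2 - 4*x + 5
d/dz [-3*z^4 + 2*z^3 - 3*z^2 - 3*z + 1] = -12*z^3 + 6*z^2 - 6*z - 3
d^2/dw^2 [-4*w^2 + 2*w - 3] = -8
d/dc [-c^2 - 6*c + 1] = -2*c - 6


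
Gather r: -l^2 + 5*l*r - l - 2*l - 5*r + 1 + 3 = -l^2 - 3*l + r*(5*l - 5) + 4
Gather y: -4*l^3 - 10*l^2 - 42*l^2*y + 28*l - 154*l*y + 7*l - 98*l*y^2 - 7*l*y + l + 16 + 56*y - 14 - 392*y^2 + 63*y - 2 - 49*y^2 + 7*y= -4*l^3 - 10*l^2 + 36*l + y^2*(-98*l - 441) + y*(-42*l^2 - 161*l + 126)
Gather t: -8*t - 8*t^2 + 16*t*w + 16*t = -8*t^2 + t*(16*w + 8)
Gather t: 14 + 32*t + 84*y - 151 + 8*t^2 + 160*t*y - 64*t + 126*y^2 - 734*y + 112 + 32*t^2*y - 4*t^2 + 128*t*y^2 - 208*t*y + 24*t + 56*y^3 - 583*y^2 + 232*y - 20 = t^2*(32*y + 4) + t*(128*y^2 - 48*y - 8) + 56*y^3 - 457*y^2 - 418*y - 45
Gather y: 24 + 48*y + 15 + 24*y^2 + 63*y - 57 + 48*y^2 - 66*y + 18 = 72*y^2 + 45*y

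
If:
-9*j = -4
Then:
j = 4/9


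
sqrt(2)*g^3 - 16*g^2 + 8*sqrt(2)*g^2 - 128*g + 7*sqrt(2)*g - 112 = (g + 7)*(g - 8*sqrt(2))*(sqrt(2)*g + sqrt(2))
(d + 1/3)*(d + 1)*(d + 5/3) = d^3 + 3*d^2 + 23*d/9 + 5/9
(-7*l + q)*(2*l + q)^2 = -28*l^3 - 24*l^2*q - 3*l*q^2 + q^3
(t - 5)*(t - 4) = t^2 - 9*t + 20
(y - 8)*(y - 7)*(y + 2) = y^3 - 13*y^2 + 26*y + 112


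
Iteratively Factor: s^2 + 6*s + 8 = (s + 4)*(s + 2)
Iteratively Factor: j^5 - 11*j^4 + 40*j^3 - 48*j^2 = (j)*(j^4 - 11*j^3 + 40*j^2 - 48*j) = j*(j - 4)*(j^3 - 7*j^2 + 12*j) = j*(j - 4)*(j - 3)*(j^2 - 4*j) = j*(j - 4)^2*(j - 3)*(j)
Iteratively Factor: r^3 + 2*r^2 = (r)*(r^2 + 2*r) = r*(r + 2)*(r)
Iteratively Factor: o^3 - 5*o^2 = (o)*(o^2 - 5*o) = o^2*(o - 5)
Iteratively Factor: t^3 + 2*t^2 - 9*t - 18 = (t + 3)*(t^2 - t - 6) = (t + 2)*(t + 3)*(t - 3)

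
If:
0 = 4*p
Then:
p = 0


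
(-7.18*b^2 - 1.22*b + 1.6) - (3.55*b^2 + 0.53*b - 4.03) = -10.73*b^2 - 1.75*b + 5.63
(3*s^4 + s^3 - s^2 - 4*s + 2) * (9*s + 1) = 27*s^5 + 12*s^4 - 8*s^3 - 37*s^2 + 14*s + 2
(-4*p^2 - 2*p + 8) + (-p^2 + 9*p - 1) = -5*p^2 + 7*p + 7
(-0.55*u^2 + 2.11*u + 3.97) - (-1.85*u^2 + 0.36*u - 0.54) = 1.3*u^2 + 1.75*u + 4.51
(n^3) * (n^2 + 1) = n^5 + n^3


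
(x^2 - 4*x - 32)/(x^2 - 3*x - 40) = (x + 4)/(x + 5)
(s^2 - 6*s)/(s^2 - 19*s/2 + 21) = 2*s/(2*s - 7)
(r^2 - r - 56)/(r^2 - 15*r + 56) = (r + 7)/(r - 7)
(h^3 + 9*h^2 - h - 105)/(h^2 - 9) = (h^2 + 12*h + 35)/(h + 3)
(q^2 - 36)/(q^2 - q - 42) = (q - 6)/(q - 7)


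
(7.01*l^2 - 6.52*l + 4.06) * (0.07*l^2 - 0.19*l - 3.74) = 0.4907*l^4 - 1.7883*l^3 - 24.6944*l^2 + 23.6134*l - 15.1844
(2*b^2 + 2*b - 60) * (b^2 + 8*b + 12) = 2*b^4 + 18*b^3 - 20*b^2 - 456*b - 720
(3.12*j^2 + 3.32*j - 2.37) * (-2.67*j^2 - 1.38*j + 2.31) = -8.3304*j^4 - 13.17*j^3 + 8.9535*j^2 + 10.9398*j - 5.4747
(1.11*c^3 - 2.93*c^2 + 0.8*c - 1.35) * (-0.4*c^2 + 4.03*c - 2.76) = -0.444*c^5 + 5.6453*c^4 - 15.1915*c^3 + 11.8508*c^2 - 7.6485*c + 3.726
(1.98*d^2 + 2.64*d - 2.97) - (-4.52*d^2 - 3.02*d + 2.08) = 6.5*d^2 + 5.66*d - 5.05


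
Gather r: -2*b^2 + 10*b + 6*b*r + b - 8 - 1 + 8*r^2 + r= -2*b^2 + 11*b + 8*r^2 + r*(6*b + 1) - 9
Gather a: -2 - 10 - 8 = -20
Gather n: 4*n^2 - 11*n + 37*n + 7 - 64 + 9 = 4*n^2 + 26*n - 48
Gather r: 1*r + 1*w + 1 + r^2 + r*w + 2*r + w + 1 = r^2 + r*(w + 3) + 2*w + 2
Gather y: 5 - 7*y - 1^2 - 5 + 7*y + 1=0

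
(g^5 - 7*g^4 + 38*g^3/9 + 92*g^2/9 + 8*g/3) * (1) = g^5 - 7*g^4 + 38*g^3/9 + 92*g^2/9 + 8*g/3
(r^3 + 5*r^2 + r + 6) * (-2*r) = -2*r^4 - 10*r^3 - 2*r^2 - 12*r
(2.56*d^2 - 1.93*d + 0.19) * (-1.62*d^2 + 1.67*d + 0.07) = -4.1472*d^4 + 7.4018*d^3 - 3.3517*d^2 + 0.1822*d + 0.0133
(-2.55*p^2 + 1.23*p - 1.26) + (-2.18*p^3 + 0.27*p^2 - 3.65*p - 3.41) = -2.18*p^3 - 2.28*p^2 - 2.42*p - 4.67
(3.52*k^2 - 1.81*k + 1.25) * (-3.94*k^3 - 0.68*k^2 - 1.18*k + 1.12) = -13.8688*k^5 + 4.7378*k^4 - 7.8478*k^3 + 5.2282*k^2 - 3.5022*k + 1.4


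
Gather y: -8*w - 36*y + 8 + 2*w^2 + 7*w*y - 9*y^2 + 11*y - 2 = 2*w^2 - 8*w - 9*y^2 + y*(7*w - 25) + 6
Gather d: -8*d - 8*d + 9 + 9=18 - 16*d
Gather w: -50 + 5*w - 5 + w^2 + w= w^2 + 6*w - 55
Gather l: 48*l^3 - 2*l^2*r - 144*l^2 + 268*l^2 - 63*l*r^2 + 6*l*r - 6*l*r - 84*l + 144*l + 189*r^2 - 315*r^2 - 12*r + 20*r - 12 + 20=48*l^3 + l^2*(124 - 2*r) + l*(60 - 63*r^2) - 126*r^2 + 8*r + 8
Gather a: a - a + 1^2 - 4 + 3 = 0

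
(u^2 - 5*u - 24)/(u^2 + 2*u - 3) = (u - 8)/(u - 1)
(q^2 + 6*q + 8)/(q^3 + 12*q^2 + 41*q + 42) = (q + 4)/(q^2 + 10*q + 21)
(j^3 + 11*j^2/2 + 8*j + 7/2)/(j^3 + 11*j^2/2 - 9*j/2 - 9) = (2*j^2 + 9*j + 7)/(2*j^2 + 9*j - 18)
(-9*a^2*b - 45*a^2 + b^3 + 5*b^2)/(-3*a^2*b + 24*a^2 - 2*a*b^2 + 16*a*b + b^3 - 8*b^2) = (3*a*b + 15*a + b^2 + 5*b)/(a*b - 8*a + b^2 - 8*b)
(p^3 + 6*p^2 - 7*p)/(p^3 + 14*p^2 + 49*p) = (p - 1)/(p + 7)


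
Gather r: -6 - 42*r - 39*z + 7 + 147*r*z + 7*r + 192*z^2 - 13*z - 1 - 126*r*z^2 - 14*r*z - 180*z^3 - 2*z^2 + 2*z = r*(-126*z^2 + 133*z - 35) - 180*z^3 + 190*z^2 - 50*z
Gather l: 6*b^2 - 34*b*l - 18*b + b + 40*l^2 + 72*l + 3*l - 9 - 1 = 6*b^2 - 17*b + 40*l^2 + l*(75 - 34*b) - 10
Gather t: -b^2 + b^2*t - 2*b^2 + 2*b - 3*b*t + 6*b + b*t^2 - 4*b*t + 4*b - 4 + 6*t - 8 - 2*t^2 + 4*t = -3*b^2 + 12*b + t^2*(b - 2) + t*(b^2 - 7*b + 10) - 12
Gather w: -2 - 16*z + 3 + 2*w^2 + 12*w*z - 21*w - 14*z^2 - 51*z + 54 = 2*w^2 + w*(12*z - 21) - 14*z^2 - 67*z + 55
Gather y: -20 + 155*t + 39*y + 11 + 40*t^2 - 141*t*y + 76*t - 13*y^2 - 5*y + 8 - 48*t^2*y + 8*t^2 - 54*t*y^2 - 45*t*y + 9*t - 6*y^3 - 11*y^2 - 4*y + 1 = 48*t^2 + 240*t - 6*y^3 + y^2*(-54*t - 24) + y*(-48*t^2 - 186*t + 30)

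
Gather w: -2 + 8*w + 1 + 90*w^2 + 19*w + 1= 90*w^2 + 27*w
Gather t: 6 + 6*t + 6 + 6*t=12*t + 12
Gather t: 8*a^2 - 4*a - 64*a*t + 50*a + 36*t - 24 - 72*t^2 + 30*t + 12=8*a^2 + 46*a - 72*t^2 + t*(66 - 64*a) - 12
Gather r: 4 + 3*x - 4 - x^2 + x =-x^2 + 4*x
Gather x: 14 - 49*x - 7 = 7 - 49*x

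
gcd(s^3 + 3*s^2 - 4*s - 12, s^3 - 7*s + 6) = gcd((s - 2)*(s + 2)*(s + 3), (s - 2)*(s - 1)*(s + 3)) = s^2 + s - 6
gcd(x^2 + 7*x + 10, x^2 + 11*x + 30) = x + 5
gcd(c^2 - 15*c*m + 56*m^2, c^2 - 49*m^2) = c - 7*m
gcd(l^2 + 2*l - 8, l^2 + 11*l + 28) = l + 4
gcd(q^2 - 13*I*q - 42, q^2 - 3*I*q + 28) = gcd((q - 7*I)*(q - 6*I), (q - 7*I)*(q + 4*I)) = q - 7*I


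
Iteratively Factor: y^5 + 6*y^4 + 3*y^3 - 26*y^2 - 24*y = (y - 2)*(y^4 + 8*y^3 + 19*y^2 + 12*y) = (y - 2)*(y + 3)*(y^3 + 5*y^2 + 4*y) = (y - 2)*(y + 1)*(y + 3)*(y^2 + 4*y) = (y - 2)*(y + 1)*(y + 3)*(y + 4)*(y)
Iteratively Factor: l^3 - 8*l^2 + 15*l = (l - 3)*(l^2 - 5*l) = (l - 5)*(l - 3)*(l)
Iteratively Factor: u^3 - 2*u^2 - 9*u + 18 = (u - 3)*(u^2 + u - 6) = (u - 3)*(u + 3)*(u - 2)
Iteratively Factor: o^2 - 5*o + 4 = (o - 1)*(o - 4)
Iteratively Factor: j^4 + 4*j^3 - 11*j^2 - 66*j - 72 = (j + 3)*(j^3 + j^2 - 14*j - 24) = (j - 4)*(j + 3)*(j^2 + 5*j + 6) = (j - 4)*(j + 3)^2*(j + 2)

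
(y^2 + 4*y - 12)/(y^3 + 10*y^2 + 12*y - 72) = 1/(y + 6)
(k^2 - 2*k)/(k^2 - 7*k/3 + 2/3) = 3*k/(3*k - 1)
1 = 1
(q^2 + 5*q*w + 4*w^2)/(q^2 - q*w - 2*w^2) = (q + 4*w)/(q - 2*w)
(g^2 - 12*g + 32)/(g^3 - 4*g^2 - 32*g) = (g - 4)/(g*(g + 4))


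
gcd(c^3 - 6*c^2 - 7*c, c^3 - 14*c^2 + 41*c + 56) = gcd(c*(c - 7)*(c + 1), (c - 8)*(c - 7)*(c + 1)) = c^2 - 6*c - 7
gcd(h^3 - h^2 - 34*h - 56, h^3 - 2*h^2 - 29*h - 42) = h^2 - 5*h - 14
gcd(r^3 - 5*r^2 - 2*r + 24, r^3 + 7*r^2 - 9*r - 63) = r - 3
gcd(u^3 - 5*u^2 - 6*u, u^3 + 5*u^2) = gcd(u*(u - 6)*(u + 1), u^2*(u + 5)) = u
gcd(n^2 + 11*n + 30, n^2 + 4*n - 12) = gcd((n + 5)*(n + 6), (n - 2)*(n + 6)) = n + 6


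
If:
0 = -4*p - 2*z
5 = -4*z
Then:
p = 5/8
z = -5/4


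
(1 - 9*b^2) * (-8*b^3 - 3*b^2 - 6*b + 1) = 72*b^5 + 27*b^4 + 46*b^3 - 12*b^2 - 6*b + 1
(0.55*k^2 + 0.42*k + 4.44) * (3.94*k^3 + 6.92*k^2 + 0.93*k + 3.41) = 2.167*k^5 + 5.4608*k^4 + 20.9115*k^3 + 32.9909*k^2 + 5.5614*k + 15.1404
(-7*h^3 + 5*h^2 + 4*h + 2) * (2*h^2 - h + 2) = -14*h^5 + 17*h^4 - 11*h^3 + 10*h^2 + 6*h + 4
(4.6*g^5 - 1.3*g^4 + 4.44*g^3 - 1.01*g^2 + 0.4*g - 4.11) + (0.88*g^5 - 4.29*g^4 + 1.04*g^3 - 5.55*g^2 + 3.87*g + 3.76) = 5.48*g^5 - 5.59*g^4 + 5.48*g^3 - 6.56*g^2 + 4.27*g - 0.350000000000001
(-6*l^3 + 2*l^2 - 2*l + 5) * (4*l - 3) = -24*l^4 + 26*l^3 - 14*l^2 + 26*l - 15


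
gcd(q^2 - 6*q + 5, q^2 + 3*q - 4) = q - 1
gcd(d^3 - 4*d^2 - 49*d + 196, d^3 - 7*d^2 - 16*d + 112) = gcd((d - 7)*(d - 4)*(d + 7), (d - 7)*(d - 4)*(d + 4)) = d^2 - 11*d + 28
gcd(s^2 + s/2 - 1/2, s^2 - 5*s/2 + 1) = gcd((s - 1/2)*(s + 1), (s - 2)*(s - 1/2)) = s - 1/2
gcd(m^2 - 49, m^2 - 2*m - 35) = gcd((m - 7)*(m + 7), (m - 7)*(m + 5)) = m - 7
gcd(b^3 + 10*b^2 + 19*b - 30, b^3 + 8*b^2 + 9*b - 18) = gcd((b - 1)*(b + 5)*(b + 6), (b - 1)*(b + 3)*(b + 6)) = b^2 + 5*b - 6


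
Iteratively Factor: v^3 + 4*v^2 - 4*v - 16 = (v - 2)*(v^2 + 6*v + 8) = (v - 2)*(v + 4)*(v + 2)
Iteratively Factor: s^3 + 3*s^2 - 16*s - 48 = (s + 4)*(s^2 - s - 12) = (s - 4)*(s + 4)*(s + 3)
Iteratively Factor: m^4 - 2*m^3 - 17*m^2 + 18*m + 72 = (m + 3)*(m^3 - 5*m^2 - 2*m + 24) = (m - 4)*(m + 3)*(m^2 - m - 6) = (m - 4)*(m - 3)*(m + 3)*(m + 2)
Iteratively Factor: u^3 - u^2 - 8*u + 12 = (u - 2)*(u^2 + u - 6) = (u - 2)*(u + 3)*(u - 2)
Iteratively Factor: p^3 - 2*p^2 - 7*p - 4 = (p + 1)*(p^2 - 3*p - 4) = (p - 4)*(p + 1)*(p + 1)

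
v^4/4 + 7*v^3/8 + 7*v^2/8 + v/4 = v*(v/4 + 1/2)*(v + 1/2)*(v + 1)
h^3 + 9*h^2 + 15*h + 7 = (h + 1)^2*(h + 7)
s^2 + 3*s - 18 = (s - 3)*(s + 6)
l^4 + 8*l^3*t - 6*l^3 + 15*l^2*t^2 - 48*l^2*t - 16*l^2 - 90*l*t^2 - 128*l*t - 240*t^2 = (l - 8)*(l + 2)*(l + 3*t)*(l + 5*t)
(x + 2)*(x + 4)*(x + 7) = x^3 + 13*x^2 + 50*x + 56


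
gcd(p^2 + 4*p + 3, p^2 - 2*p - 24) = 1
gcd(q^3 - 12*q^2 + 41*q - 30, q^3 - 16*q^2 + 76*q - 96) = q - 6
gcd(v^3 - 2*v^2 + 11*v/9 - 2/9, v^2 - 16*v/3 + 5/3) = v - 1/3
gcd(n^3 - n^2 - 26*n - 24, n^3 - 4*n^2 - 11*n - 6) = n^2 - 5*n - 6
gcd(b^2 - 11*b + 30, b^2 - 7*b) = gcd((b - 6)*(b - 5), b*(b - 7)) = 1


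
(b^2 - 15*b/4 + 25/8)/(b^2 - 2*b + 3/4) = (8*b^2 - 30*b + 25)/(2*(4*b^2 - 8*b + 3))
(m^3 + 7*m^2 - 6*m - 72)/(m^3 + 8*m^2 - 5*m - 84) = (m + 6)/(m + 7)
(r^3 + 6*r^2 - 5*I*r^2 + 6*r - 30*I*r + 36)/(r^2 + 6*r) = r - 5*I + 6/r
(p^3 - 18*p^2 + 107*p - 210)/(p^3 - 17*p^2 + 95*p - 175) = (p - 6)/(p - 5)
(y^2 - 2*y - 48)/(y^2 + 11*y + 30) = (y - 8)/(y + 5)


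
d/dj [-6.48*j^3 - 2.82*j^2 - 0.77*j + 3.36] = -19.44*j^2 - 5.64*j - 0.77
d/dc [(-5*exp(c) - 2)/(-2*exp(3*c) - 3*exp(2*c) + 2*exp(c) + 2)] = (-20*exp(3*c) - 27*exp(2*c) - 12*exp(c) - 6)*exp(c)/(4*exp(6*c) + 12*exp(5*c) + exp(4*c) - 20*exp(3*c) - 8*exp(2*c) + 8*exp(c) + 4)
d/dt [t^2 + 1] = 2*t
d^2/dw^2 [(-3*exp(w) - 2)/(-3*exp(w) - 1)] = (9*exp(w) - 3)*exp(w)/(27*exp(3*w) + 27*exp(2*w) + 9*exp(w) + 1)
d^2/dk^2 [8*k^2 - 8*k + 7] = 16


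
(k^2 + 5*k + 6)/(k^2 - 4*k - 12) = (k + 3)/(k - 6)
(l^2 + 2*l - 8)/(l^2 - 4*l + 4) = (l + 4)/(l - 2)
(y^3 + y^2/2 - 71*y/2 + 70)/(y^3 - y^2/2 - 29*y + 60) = (y + 7)/(y + 6)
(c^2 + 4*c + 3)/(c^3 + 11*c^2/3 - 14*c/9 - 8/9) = 9*(c^2 + 4*c + 3)/(9*c^3 + 33*c^2 - 14*c - 8)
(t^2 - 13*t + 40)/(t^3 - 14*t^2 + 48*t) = (t - 5)/(t*(t - 6))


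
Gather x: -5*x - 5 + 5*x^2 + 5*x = 5*x^2 - 5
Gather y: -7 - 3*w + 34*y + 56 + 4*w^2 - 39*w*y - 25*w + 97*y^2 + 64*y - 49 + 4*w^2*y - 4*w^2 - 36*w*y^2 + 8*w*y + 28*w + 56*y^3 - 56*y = 56*y^3 + y^2*(97 - 36*w) + y*(4*w^2 - 31*w + 42)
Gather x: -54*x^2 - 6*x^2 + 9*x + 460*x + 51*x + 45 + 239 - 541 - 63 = -60*x^2 + 520*x - 320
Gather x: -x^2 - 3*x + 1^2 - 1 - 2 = -x^2 - 3*x - 2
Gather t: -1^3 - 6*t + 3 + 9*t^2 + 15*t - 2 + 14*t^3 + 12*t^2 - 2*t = 14*t^3 + 21*t^2 + 7*t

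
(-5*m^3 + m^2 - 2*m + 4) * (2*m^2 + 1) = -10*m^5 + 2*m^4 - 9*m^3 + 9*m^2 - 2*m + 4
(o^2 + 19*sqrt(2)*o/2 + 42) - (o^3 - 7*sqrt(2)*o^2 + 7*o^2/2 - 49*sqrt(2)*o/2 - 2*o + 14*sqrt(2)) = -o^3 - 5*o^2/2 + 7*sqrt(2)*o^2 + 2*o + 34*sqrt(2)*o - 14*sqrt(2) + 42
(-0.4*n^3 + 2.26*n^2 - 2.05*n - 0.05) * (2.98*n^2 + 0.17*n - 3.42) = -1.192*n^5 + 6.6668*n^4 - 4.3568*n^3 - 8.2267*n^2 + 7.0025*n + 0.171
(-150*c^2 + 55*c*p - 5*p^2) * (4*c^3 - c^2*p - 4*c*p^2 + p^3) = -600*c^5 + 370*c^4*p + 525*c^3*p^2 - 365*c^2*p^3 + 75*c*p^4 - 5*p^5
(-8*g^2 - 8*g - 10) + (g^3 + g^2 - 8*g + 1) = g^3 - 7*g^2 - 16*g - 9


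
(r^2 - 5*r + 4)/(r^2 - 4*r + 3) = (r - 4)/(r - 3)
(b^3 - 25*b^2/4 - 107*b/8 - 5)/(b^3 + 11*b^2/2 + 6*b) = (8*b^3 - 50*b^2 - 107*b - 40)/(4*b*(2*b^2 + 11*b + 12))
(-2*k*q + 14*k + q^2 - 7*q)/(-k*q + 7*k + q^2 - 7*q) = (-2*k + q)/(-k + q)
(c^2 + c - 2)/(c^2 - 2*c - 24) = (-c^2 - c + 2)/(-c^2 + 2*c + 24)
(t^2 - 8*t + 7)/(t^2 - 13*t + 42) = (t - 1)/(t - 6)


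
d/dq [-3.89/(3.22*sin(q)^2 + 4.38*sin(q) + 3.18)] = (25.0516*sin(q) + 17.0382)*cos(q)/(3.22*sin(q)^2 + 4.38*sin(q) + 3.18)^2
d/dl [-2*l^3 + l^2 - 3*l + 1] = -6*l^2 + 2*l - 3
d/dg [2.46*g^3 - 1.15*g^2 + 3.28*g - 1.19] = 7.38*g^2 - 2.3*g + 3.28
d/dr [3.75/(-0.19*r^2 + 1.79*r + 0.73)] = (1.425*r - 6.7125)/(-0.19*r^2 + 1.79*r + 0.73)^2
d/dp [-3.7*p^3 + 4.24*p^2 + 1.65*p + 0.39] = -11.1*p^2 + 8.48*p + 1.65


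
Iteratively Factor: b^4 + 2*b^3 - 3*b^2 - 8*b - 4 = (b - 2)*(b^3 + 4*b^2 + 5*b + 2) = (b - 2)*(b + 2)*(b^2 + 2*b + 1) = (b - 2)*(b + 1)*(b + 2)*(b + 1)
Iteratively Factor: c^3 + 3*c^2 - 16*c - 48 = (c - 4)*(c^2 + 7*c + 12) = (c - 4)*(c + 4)*(c + 3)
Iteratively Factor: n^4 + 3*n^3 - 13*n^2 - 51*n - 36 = (n + 3)*(n^3 - 13*n - 12) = (n + 3)^2*(n^2 - 3*n - 4) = (n + 1)*(n + 3)^2*(n - 4)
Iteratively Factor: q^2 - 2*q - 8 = (q - 4)*(q + 2)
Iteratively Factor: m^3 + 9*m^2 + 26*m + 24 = (m + 2)*(m^2 + 7*m + 12) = (m + 2)*(m + 4)*(m + 3)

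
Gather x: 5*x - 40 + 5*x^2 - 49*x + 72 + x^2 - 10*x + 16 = 6*x^2 - 54*x + 48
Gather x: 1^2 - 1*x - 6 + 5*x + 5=4*x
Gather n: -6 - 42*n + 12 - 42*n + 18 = 24 - 84*n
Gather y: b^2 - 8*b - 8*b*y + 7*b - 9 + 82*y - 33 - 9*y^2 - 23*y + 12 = b^2 - b - 9*y^2 + y*(59 - 8*b) - 30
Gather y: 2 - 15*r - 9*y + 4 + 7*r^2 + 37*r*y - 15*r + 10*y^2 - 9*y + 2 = 7*r^2 - 30*r + 10*y^2 + y*(37*r - 18) + 8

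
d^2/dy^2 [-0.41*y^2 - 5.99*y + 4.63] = -0.820000000000000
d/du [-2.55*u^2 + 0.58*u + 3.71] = 0.58 - 5.1*u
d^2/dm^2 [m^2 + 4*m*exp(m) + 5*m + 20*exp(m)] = 4*m*exp(m) + 28*exp(m) + 2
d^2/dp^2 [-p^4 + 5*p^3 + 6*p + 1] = 6*p*(5 - 2*p)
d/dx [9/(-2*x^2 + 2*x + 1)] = 18*(2*x - 1)/(-2*x^2 + 2*x + 1)^2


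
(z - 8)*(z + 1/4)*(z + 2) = z^3 - 23*z^2/4 - 35*z/2 - 4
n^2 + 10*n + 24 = (n + 4)*(n + 6)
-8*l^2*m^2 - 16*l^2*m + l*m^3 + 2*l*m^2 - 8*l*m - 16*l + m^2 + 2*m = (-8*l + m)*(m + 2)*(l*m + 1)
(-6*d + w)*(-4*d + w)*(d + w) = 24*d^3 + 14*d^2*w - 9*d*w^2 + w^3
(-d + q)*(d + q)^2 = -d^3 - d^2*q + d*q^2 + q^3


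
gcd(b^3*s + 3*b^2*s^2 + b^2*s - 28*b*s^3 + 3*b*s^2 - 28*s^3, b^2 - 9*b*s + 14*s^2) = 1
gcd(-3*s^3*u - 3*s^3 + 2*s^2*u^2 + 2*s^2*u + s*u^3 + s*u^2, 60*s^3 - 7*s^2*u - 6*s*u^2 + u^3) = 3*s + u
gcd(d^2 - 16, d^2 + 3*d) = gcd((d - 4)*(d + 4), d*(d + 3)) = 1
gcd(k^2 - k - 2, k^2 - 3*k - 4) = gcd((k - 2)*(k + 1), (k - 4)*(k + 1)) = k + 1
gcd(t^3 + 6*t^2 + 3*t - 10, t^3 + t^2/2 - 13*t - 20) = t + 2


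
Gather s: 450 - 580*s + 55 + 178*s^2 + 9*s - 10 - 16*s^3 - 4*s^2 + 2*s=-16*s^3 + 174*s^2 - 569*s + 495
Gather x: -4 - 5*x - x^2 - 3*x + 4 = -x^2 - 8*x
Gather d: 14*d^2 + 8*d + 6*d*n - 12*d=14*d^2 + d*(6*n - 4)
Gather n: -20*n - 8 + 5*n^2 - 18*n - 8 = 5*n^2 - 38*n - 16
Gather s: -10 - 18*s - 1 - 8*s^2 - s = -8*s^2 - 19*s - 11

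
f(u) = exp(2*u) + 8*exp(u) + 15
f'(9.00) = 131384762.95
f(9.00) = 65724808.81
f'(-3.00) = 0.40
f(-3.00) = 15.40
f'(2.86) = 749.50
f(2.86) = 459.60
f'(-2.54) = 0.64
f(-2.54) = 15.64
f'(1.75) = 112.27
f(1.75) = 94.15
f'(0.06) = 10.75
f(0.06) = 24.62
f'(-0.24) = 7.53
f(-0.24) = 21.91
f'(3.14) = 1252.41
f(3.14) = 733.62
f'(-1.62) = 1.66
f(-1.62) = 16.62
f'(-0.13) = 8.57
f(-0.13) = 22.80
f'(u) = 2*exp(2*u) + 8*exp(u)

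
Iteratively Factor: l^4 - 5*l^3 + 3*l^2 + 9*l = (l + 1)*(l^3 - 6*l^2 + 9*l) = (l - 3)*(l + 1)*(l^2 - 3*l) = (l - 3)^2*(l + 1)*(l)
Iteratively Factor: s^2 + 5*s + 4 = (s + 4)*(s + 1)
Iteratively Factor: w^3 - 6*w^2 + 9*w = (w - 3)*(w^2 - 3*w) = (w - 3)^2*(w)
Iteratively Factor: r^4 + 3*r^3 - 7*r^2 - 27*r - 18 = (r + 1)*(r^3 + 2*r^2 - 9*r - 18) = (r + 1)*(r + 2)*(r^2 - 9) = (r - 3)*(r + 1)*(r + 2)*(r + 3)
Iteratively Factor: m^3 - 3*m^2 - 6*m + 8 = (m + 2)*(m^2 - 5*m + 4) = (m - 4)*(m + 2)*(m - 1)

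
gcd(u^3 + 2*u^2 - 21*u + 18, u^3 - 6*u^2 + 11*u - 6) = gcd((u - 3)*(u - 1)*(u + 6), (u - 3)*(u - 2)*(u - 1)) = u^2 - 4*u + 3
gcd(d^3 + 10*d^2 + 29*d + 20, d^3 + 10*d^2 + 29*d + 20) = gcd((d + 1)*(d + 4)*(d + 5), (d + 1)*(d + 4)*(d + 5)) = d^3 + 10*d^2 + 29*d + 20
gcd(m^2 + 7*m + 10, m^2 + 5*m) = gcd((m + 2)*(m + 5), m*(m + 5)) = m + 5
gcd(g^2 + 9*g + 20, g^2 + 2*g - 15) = g + 5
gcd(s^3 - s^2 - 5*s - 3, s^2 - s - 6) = s - 3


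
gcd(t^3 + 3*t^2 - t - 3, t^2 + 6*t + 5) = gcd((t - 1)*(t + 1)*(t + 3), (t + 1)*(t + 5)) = t + 1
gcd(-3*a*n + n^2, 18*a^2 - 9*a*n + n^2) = 3*a - n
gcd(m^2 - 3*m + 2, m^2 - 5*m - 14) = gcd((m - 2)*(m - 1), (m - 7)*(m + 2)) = 1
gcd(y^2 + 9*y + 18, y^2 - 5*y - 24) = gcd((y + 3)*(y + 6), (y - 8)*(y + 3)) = y + 3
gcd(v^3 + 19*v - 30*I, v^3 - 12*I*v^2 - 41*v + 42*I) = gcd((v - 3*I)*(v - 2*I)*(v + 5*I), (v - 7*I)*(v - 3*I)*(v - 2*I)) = v^2 - 5*I*v - 6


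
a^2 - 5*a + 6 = (a - 3)*(a - 2)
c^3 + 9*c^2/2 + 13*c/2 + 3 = (c + 1)*(c + 3/2)*(c + 2)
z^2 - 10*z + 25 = (z - 5)^2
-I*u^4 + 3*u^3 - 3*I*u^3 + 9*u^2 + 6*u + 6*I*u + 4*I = (u + 1)*(u + 2)*(u + 2*I)*(-I*u + 1)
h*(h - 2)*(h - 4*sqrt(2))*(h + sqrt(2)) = h^4 - 3*sqrt(2)*h^3 - 2*h^3 - 8*h^2 + 6*sqrt(2)*h^2 + 16*h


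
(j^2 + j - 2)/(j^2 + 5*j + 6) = (j - 1)/(j + 3)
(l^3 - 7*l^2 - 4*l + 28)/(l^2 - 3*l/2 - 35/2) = 2*(-l^3 + 7*l^2 + 4*l - 28)/(-2*l^2 + 3*l + 35)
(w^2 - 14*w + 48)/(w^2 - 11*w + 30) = (w - 8)/(w - 5)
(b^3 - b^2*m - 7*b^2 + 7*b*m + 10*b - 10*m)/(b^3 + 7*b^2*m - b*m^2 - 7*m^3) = (b^2 - 7*b + 10)/(b^2 + 8*b*m + 7*m^2)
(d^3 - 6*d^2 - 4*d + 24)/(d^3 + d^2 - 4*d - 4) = (d - 6)/(d + 1)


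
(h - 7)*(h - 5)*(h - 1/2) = h^3 - 25*h^2/2 + 41*h - 35/2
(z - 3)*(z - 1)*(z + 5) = z^3 + z^2 - 17*z + 15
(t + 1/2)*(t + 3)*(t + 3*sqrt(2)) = t^3 + 7*t^2/2 + 3*sqrt(2)*t^2 + 3*t/2 + 21*sqrt(2)*t/2 + 9*sqrt(2)/2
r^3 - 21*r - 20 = (r - 5)*(r + 1)*(r + 4)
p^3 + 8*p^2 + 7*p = p*(p + 1)*(p + 7)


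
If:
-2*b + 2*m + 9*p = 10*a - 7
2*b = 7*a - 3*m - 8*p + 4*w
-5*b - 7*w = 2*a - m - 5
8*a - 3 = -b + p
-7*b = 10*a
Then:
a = -126/1145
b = 36/229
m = 14726/1145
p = -4263/1145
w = 2829/1145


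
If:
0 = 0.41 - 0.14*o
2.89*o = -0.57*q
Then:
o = 2.93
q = -14.85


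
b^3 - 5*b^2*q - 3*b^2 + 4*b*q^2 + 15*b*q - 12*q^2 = (b - 3)*(b - 4*q)*(b - q)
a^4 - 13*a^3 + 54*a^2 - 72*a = a*(a - 6)*(a - 4)*(a - 3)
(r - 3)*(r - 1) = r^2 - 4*r + 3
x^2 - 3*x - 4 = (x - 4)*(x + 1)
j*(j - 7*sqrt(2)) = j^2 - 7*sqrt(2)*j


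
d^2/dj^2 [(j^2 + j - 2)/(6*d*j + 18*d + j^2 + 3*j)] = 2*((6*d + 2*j + 3)^2*(j^2 + j - 2) + (-j^2 - j - (2*j + 1)*(6*d + 2*j + 3) + 2)*(6*d*j + 18*d + j^2 + 3*j) + (6*d*j + 18*d + j^2 + 3*j)^2)/(6*d*j + 18*d + j^2 + 3*j)^3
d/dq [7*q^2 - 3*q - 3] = 14*q - 3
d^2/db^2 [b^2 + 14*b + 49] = 2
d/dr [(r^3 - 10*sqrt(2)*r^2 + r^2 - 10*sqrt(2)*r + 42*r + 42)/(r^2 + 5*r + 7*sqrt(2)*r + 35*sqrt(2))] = (r^4 + 10*r^3 + 14*sqrt(2)*r^3 - 177*r^2 + 72*sqrt(2)*r^2 - 1484*r + 70*sqrt(2)*r - 910 + 1176*sqrt(2))/(r^4 + 10*r^3 + 14*sqrt(2)*r^3 + 123*r^2 + 140*sqrt(2)*r^2 + 350*sqrt(2)*r + 980*r + 2450)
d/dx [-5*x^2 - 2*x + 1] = -10*x - 2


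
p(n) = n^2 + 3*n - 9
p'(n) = 2*n + 3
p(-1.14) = -11.12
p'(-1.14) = 0.72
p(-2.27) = -10.66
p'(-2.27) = -1.54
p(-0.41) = -10.06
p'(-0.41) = 2.18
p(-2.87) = -9.37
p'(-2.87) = -2.74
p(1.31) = -3.35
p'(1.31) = 5.62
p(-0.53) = -10.31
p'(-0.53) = 1.94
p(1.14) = -4.28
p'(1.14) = 5.28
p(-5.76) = 6.90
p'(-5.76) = -8.52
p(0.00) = -9.00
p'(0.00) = 3.00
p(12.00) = 171.00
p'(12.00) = 27.00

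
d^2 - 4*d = d*(d - 4)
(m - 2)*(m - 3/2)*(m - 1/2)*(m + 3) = m^4 - m^3 - 29*m^2/4 + 51*m/4 - 9/2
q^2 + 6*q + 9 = (q + 3)^2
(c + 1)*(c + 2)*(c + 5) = c^3 + 8*c^2 + 17*c + 10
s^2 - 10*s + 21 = (s - 7)*(s - 3)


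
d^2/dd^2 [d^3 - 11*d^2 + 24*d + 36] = 6*d - 22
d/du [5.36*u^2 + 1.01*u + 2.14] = 10.72*u + 1.01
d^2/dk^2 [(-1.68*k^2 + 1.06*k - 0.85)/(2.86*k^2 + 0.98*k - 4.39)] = (1.4210854715202e-14*k^4 + 26.75816*k^3 - 168.274392*k^2 + 65.558064*k - 78.610452)/(23.393656*k^6 + 24.048024*k^5 - 99.4851*k^4 - 72.88456*k^3 + 152.70615*k^2 + 56.659974*k - 84.604519)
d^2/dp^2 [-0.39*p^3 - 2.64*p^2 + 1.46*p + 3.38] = -2.34*p - 5.28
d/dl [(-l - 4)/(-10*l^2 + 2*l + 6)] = (5*l^2 - l - (l + 4)*(10*l - 1) - 3)/(2*(-5*l^2 + l + 3)^2)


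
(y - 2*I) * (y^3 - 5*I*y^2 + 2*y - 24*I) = y^4 - 7*I*y^3 - 8*y^2 - 28*I*y - 48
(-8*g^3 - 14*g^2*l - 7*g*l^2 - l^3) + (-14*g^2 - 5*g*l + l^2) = -8*g^3 - 14*g^2*l - 14*g^2 - 7*g*l^2 - 5*g*l - l^3 + l^2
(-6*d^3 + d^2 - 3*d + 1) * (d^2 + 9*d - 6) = -6*d^5 - 53*d^4 + 42*d^3 - 32*d^2 + 27*d - 6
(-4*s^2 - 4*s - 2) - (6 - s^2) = -3*s^2 - 4*s - 8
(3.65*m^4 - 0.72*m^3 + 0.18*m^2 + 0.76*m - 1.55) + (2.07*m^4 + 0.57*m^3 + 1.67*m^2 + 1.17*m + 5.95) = 5.72*m^4 - 0.15*m^3 + 1.85*m^2 + 1.93*m + 4.4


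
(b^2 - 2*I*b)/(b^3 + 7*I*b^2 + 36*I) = b/(b^2 + 9*I*b - 18)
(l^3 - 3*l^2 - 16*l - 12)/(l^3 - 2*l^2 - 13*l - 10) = (l - 6)/(l - 5)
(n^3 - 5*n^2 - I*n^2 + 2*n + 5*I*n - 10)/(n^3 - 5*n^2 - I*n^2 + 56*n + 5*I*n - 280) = (n^2 - I*n + 2)/(n^2 - I*n + 56)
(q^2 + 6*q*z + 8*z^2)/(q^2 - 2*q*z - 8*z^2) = (-q - 4*z)/(-q + 4*z)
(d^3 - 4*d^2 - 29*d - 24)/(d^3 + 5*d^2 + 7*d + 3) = (d - 8)/(d + 1)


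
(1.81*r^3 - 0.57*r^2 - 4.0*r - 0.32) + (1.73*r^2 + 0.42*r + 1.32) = 1.81*r^3 + 1.16*r^2 - 3.58*r + 1.0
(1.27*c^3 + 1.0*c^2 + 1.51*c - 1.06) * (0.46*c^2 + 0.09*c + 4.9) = 0.5842*c^5 + 0.5743*c^4 + 7.0076*c^3 + 4.5483*c^2 + 7.3036*c - 5.194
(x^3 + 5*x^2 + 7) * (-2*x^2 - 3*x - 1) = -2*x^5 - 13*x^4 - 16*x^3 - 19*x^2 - 21*x - 7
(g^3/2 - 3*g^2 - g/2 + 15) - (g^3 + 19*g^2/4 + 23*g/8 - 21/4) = -g^3/2 - 31*g^2/4 - 27*g/8 + 81/4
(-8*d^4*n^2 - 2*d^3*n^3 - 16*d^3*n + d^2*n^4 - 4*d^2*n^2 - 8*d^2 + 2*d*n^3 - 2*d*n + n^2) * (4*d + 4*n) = -32*d^5*n^2 - 40*d^4*n^3 - 64*d^4*n - 4*d^3*n^4 - 80*d^3*n^2 - 32*d^3 + 4*d^2*n^5 - 8*d^2*n^3 - 40*d^2*n + 8*d*n^4 - 4*d*n^2 + 4*n^3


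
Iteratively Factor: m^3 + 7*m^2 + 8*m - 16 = (m + 4)*(m^2 + 3*m - 4) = (m - 1)*(m + 4)*(m + 4)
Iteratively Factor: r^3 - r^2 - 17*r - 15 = (r + 3)*(r^2 - 4*r - 5) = (r + 1)*(r + 3)*(r - 5)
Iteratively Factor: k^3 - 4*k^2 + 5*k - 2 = (k - 1)*(k^2 - 3*k + 2) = (k - 1)^2*(k - 2)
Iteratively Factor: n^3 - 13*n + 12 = (n - 1)*(n^2 + n - 12) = (n - 3)*(n - 1)*(n + 4)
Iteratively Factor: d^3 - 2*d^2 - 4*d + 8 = (d + 2)*(d^2 - 4*d + 4) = (d - 2)*(d + 2)*(d - 2)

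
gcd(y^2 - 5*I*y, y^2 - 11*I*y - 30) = y - 5*I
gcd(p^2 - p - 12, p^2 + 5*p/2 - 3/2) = p + 3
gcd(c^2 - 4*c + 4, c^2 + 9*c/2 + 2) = 1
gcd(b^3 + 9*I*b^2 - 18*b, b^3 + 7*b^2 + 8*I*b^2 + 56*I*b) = b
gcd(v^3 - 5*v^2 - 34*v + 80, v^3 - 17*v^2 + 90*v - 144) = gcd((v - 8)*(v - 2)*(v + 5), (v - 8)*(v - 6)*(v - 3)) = v - 8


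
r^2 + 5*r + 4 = (r + 1)*(r + 4)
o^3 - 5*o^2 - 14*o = o*(o - 7)*(o + 2)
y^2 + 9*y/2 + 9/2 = (y + 3/2)*(y + 3)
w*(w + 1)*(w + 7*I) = w^3 + w^2 + 7*I*w^2 + 7*I*w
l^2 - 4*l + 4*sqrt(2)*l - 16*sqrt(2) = (l - 4)*(l + 4*sqrt(2))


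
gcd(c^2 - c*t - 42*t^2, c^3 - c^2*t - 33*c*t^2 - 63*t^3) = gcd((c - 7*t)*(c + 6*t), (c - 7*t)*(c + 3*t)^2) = -c + 7*t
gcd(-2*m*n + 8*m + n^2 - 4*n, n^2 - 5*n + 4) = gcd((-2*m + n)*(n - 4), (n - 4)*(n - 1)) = n - 4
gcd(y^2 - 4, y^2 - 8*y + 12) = y - 2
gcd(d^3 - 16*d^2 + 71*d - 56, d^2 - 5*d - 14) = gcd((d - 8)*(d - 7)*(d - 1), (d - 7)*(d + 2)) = d - 7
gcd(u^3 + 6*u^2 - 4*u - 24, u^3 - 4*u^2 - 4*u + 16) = u^2 - 4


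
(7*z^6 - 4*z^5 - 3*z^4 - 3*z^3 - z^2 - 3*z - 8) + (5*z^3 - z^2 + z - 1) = 7*z^6 - 4*z^5 - 3*z^4 + 2*z^3 - 2*z^2 - 2*z - 9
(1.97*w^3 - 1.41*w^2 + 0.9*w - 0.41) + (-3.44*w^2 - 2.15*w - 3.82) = 1.97*w^3 - 4.85*w^2 - 1.25*w - 4.23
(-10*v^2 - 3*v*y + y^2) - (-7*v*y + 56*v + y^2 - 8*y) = -10*v^2 + 4*v*y - 56*v + 8*y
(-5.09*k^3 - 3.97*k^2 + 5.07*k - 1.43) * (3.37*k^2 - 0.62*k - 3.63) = -17.1533*k^5 - 10.2231*k^4 + 38.024*k^3 + 6.4486*k^2 - 17.5175*k + 5.1909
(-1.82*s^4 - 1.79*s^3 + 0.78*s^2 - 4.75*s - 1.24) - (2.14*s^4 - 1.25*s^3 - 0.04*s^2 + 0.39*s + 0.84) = -3.96*s^4 - 0.54*s^3 + 0.82*s^2 - 5.14*s - 2.08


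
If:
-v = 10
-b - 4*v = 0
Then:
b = 40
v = -10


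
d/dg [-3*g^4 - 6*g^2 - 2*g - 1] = -12*g^3 - 12*g - 2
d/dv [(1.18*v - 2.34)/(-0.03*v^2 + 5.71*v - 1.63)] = (0.0354*v^2 - 0.1404*v + 11.438)/(0.0009*v^4 - 0.3426*v^3 + 32.7019*v^2 - 18.6146*v + 2.6569)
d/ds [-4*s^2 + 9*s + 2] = 9 - 8*s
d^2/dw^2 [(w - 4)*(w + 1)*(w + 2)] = 6*w - 2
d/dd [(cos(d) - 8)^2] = 2*(8 - cos(d))*sin(d)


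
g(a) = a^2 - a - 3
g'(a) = 2*a - 1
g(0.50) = -3.25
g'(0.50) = 0.00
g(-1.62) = 1.24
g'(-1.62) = -4.24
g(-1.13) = -0.59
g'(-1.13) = -3.26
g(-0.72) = -1.76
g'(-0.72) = -2.44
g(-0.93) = -1.21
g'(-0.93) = -2.86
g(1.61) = -2.02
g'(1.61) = 2.22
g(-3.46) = 12.43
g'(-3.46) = -7.92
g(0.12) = -3.11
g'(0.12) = -0.76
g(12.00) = 129.00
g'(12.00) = 23.00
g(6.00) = 27.00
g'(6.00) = 11.00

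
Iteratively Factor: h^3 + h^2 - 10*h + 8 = (h + 4)*(h^2 - 3*h + 2) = (h - 1)*(h + 4)*(h - 2)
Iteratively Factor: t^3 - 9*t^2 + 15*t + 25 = (t - 5)*(t^2 - 4*t - 5) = (t - 5)^2*(t + 1)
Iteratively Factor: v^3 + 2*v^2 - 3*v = (v + 3)*(v^2 - v) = v*(v + 3)*(v - 1)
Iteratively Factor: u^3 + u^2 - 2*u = (u - 1)*(u^2 + 2*u) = (u - 1)*(u + 2)*(u)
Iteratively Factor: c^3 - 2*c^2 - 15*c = (c - 5)*(c^2 + 3*c) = (c - 5)*(c + 3)*(c)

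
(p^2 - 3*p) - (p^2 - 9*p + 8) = 6*p - 8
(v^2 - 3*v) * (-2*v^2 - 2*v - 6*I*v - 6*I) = -2*v^4 + 4*v^3 - 6*I*v^3 + 6*v^2 + 12*I*v^2 + 18*I*v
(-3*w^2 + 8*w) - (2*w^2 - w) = -5*w^2 + 9*w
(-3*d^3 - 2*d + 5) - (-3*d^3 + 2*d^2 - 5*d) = -2*d^2 + 3*d + 5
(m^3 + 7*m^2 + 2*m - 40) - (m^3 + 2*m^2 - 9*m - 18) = 5*m^2 + 11*m - 22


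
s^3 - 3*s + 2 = (s - 1)^2*(s + 2)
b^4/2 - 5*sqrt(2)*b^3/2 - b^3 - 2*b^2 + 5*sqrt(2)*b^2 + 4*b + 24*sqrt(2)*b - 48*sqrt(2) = (b/2 + sqrt(2))*(b - 2)*(b - 4*sqrt(2))*(b - 3*sqrt(2))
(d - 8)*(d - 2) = d^2 - 10*d + 16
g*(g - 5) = g^2 - 5*g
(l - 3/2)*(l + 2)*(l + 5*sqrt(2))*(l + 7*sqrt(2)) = l^4 + l^3/2 + 12*sqrt(2)*l^3 + 6*sqrt(2)*l^2 + 67*l^2 - 36*sqrt(2)*l + 35*l - 210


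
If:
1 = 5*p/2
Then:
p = 2/5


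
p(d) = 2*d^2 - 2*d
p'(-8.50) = -36.00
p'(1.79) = 5.16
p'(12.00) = 46.00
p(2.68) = 9.00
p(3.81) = 21.41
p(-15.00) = 480.00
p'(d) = 4*d - 2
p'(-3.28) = -15.12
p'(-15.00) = -62.00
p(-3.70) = 34.78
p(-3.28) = 28.08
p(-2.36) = 15.86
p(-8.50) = 161.50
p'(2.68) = 8.72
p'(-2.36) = -11.44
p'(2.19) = 6.76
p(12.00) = 264.00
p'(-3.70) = -16.80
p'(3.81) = 13.24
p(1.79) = 2.83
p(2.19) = 5.21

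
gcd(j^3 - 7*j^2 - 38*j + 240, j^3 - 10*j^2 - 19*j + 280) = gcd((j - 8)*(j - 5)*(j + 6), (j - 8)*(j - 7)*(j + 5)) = j - 8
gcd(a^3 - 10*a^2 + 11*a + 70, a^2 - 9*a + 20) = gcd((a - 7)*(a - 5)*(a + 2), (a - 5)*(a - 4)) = a - 5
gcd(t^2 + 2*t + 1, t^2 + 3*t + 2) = t + 1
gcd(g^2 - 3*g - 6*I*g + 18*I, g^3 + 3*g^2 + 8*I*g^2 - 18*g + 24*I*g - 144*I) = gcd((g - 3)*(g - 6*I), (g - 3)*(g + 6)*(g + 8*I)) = g - 3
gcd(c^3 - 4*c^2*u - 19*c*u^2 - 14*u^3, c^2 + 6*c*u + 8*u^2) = c + 2*u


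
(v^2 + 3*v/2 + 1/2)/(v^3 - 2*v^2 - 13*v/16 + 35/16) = 8*(2*v + 1)/(16*v^2 - 48*v + 35)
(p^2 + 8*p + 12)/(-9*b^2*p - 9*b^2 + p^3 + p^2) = (p^2 + 8*p + 12)/(-9*b^2*p - 9*b^2 + p^3 + p^2)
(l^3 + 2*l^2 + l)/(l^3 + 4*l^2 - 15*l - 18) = l*(l + 1)/(l^2 + 3*l - 18)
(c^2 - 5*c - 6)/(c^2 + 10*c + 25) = (c^2 - 5*c - 6)/(c^2 + 10*c + 25)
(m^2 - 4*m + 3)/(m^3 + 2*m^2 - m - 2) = (m - 3)/(m^2 + 3*m + 2)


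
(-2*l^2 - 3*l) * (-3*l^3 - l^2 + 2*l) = 6*l^5 + 11*l^4 - l^3 - 6*l^2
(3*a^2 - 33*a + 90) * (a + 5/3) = 3*a^3 - 28*a^2 + 35*a + 150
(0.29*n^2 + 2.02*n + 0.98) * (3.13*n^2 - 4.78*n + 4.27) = 0.9077*n^4 + 4.9364*n^3 - 5.3499*n^2 + 3.941*n + 4.1846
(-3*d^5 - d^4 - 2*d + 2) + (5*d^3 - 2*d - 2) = -3*d^5 - d^4 + 5*d^3 - 4*d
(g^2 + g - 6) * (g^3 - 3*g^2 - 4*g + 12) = g^5 - 2*g^4 - 13*g^3 + 26*g^2 + 36*g - 72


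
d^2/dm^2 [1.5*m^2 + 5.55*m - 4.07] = 3.00000000000000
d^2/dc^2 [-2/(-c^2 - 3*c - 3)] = 4*(-c^2 - 3*c + (2*c + 3)^2 - 3)/(c^2 + 3*c + 3)^3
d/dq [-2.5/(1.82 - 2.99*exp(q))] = -7.475*exp(q)/(2.99*exp(q) - 1.82)^2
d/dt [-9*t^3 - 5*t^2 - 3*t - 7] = -27*t^2 - 10*t - 3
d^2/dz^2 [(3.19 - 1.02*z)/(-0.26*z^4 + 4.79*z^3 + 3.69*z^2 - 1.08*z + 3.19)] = (0.827424*z^7 - 24.637808*z^6 + 253.731144*z^5 - 716.758284*z^4 - 850.47018*z^3 - 380.374962*z^2 + 296.69871*z + 74.686194)/(0.017576*z^12 - 0.971412*z^11 + 17.148066*z^10 - 82.110059*z^9 - 252.087753*z^8 - 103.704429*z^7 - 136.01109*z^6 - 316.32093*z^5 - 36.265719*z^4 - 68.694117*z^3 - 123.811875*z^2 + 32.970564*z - 32.461759)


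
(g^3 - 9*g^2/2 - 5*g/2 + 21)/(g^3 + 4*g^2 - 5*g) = (2*g^3 - 9*g^2 - 5*g + 42)/(2*g*(g^2 + 4*g - 5))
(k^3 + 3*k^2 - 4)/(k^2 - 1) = (k^2 + 4*k + 4)/(k + 1)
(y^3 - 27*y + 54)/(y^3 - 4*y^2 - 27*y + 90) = (y^2 + 3*y - 18)/(y^2 - y - 30)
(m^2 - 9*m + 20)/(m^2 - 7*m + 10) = (m - 4)/(m - 2)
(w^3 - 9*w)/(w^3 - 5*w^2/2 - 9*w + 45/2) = 2*w/(2*w - 5)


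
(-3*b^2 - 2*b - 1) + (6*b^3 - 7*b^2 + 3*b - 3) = 6*b^3 - 10*b^2 + b - 4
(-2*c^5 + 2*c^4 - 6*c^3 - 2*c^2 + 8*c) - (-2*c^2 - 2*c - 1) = -2*c^5 + 2*c^4 - 6*c^3 + 10*c + 1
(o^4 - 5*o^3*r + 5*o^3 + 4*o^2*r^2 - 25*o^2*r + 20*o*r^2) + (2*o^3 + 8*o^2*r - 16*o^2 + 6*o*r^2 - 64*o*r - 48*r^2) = o^4 - 5*o^3*r + 7*o^3 + 4*o^2*r^2 - 17*o^2*r - 16*o^2 + 26*o*r^2 - 64*o*r - 48*r^2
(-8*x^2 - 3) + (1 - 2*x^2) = -10*x^2 - 2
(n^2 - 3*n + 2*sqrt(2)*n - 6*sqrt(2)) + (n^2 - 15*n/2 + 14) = 2*n^2 - 21*n/2 + 2*sqrt(2)*n - 6*sqrt(2) + 14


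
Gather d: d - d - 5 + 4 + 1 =0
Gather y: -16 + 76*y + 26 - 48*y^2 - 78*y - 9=-48*y^2 - 2*y + 1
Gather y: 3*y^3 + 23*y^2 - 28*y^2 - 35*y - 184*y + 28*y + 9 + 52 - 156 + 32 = 3*y^3 - 5*y^2 - 191*y - 63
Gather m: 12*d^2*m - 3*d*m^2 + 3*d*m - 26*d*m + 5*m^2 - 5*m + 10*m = m^2*(5 - 3*d) + m*(12*d^2 - 23*d + 5)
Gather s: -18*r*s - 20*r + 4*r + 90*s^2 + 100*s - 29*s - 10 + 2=-16*r + 90*s^2 + s*(71 - 18*r) - 8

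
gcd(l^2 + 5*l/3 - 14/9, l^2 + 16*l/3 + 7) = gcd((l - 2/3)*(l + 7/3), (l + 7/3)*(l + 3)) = l + 7/3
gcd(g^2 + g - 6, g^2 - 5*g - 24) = g + 3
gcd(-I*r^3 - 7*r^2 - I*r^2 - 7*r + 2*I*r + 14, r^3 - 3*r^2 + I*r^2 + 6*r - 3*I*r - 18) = 1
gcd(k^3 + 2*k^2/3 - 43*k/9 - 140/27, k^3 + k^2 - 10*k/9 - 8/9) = k + 4/3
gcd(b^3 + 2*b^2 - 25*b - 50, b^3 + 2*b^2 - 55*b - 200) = b + 5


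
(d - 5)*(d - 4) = d^2 - 9*d + 20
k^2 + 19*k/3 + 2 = (k + 1/3)*(k + 6)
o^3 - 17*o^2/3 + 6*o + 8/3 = (o - 4)*(o - 2)*(o + 1/3)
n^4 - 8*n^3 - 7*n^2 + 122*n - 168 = (n - 7)*(n - 3)*(n - 2)*(n + 4)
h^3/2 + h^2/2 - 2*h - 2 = (h/2 + 1)*(h - 2)*(h + 1)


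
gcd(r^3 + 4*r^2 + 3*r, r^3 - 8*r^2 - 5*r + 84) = r + 3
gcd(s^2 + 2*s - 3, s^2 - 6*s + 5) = s - 1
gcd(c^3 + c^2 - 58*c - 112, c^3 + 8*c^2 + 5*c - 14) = c^2 + 9*c + 14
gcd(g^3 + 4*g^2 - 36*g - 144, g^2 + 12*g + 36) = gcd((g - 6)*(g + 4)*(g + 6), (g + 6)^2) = g + 6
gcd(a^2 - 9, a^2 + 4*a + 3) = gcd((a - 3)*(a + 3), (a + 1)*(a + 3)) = a + 3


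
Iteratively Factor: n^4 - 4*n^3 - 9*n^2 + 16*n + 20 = (n - 2)*(n^3 - 2*n^2 - 13*n - 10) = (n - 2)*(n + 1)*(n^2 - 3*n - 10) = (n - 5)*(n - 2)*(n + 1)*(n + 2)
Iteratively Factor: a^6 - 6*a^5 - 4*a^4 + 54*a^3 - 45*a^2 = (a + 3)*(a^5 - 9*a^4 + 23*a^3 - 15*a^2) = (a - 5)*(a + 3)*(a^4 - 4*a^3 + 3*a^2) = (a - 5)*(a - 3)*(a + 3)*(a^3 - a^2) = a*(a - 5)*(a - 3)*(a + 3)*(a^2 - a) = a*(a - 5)*(a - 3)*(a - 1)*(a + 3)*(a)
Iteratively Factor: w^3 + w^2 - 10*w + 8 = (w + 4)*(w^2 - 3*w + 2) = (w - 2)*(w + 4)*(w - 1)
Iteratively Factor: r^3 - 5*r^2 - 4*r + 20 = (r - 2)*(r^2 - 3*r - 10) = (r - 2)*(r + 2)*(r - 5)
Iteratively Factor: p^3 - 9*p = (p - 3)*(p^2 + 3*p) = (p - 3)*(p + 3)*(p)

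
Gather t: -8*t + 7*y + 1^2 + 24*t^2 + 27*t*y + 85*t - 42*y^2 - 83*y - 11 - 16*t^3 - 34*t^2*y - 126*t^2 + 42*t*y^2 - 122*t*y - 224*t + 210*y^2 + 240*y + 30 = -16*t^3 + t^2*(-34*y - 102) + t*(42*y^2 - 95*y - 147) + 168*y^2 + 164*y + 20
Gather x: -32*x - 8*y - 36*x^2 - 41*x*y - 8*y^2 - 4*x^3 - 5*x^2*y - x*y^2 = -4*x^3 + x^2*(-5*y - 36) + x*(-y^2 - 41*y - 32) - 8*y^2 - 8*y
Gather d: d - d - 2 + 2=0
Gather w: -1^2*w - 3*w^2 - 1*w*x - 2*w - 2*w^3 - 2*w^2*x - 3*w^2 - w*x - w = -2*w^3 + w^2*(-2*x - 6) + w*(-2*x - 4)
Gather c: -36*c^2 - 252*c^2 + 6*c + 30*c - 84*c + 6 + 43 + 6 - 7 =-288*c^2 - 48*c + 48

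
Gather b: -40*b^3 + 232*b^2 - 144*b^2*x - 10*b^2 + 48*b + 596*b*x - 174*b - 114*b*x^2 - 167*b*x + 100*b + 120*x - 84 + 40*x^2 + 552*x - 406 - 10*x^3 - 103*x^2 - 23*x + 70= -40*b^3 + b^2*(222 - 144*x) + b*(-114*x^2 + 429*x - 26) - 10*x^3 - 63*x^2 + 649*x - 420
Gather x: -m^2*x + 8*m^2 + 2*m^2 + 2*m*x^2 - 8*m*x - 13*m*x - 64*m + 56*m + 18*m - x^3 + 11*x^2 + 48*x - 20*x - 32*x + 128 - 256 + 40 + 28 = 10*m^2 + 10*m - x^3 + x^2*(2*m + 11) + x*(-m^2 - 21*m - 4) - 60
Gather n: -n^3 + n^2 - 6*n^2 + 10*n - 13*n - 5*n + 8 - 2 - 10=-n^3 - 5*n^2 - 8*n - 4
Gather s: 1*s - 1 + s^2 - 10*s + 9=s^2 - 9*s + 8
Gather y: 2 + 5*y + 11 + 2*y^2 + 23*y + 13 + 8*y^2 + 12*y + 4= 10*y^2 + 40*y + 30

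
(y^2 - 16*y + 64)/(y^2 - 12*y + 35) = (y^2 - 16*y + 64)/(y^2 - 12*y + 35)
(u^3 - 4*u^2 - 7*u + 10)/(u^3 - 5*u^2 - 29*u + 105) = (u^3 - 4*u^2 - 7*u + 10)/(u^3 - 5*u^2 - 29*u + 105)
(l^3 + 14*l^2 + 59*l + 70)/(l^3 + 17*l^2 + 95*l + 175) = (l + 2)/(l + 5)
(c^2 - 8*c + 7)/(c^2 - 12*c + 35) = (c - 1)/(c - 5)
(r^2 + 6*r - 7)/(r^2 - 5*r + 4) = (r + 7)/(r - 4)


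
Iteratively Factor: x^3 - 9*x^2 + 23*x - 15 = (x - 3)*(x^2 - 6*x + 5) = (x - 3)*(x - 1)*(x - 5)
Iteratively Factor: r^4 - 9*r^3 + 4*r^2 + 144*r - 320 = (r - 5)*(r^3 - 4*r^2 - 16*r + 64) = (r - 5)*(r + 4)*(r^2 - 8*r + 16) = (r - 5)*(r - 4)*(r + 4)*(r - 4)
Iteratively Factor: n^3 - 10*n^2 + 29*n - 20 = (n - 4)*(n^2 - 6*n + 5) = (n - 4)*(n - 1)*(n - 5)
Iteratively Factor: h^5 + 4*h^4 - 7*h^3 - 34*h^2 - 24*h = (h + 4)*(h^4 - 7*h^2 - 6*h) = (h + 1)*(h + 4)*(h^3 - h^2 - 6*h) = (h + 1)*(h + 2)*(h + 4)*(h^2 - 3*h) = h*(h + 1)*(h + 2)*(h + 4)*(h - 3)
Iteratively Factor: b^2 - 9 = (b + 3)*(b - 3)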